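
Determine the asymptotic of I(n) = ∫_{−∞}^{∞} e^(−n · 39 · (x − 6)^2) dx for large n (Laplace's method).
I(n) = sqrt(π/(39n))

Here φ(x) = 39 · (x − 6)^2 has its unique minimum at x* = 6 with φ(x*) = 0 and φ''(x*) = 78. Laplace's method gives
  I(n) ~ e^(−n φ(x*)) · sqrt(2π / (n · φ''(x*))) = sqrt(2π / (78n)) = sqrt(π/(39n)).
This is exact: substituting u = (x − 6)·sqrt(39n) gives I(n) = (1/sqrt(39n)) ∫_{−∞}^{∞} e^(−u^2) du = sqrt(π/(39n)).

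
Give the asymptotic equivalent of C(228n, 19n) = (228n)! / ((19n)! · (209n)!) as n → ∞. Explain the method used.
C(228n, 19n) ~ (8916100448256/285311670611)^(19n) · sqrt(6/(11π·19n))

Write N = 19n. Apply Stirling to each factorial:
  (12N)! ~ sqrt(2π·12N) · (12N/e)^(12N),
  N! ~ sqrt(2π N) · (N/e)^N,
  (11N)! ~ sqrt(2π·11N) · (11N/e)^(11N).
The exponential factors combine to (12N)^(12N) / (N^N · (11N)^(11N)) = 12^(12N)/11^(11N) = (12^12/11^11)^N = (8916100448256/285311670611)^N.
The square-root prefactors combine to sqrt(2π·12N) / (sqrt(2π N)·sqrt(2π·11N)) = sqrt(12 / (2π·11·N)) = sqrt(6/(11π·19n)).
Substituting N = 19n: C(228n, 19n) ~ (8916100448256/285311670611)^(19n) · sqrt(6/(11π·19n)).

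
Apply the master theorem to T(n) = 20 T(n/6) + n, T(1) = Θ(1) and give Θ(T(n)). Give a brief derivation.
T(n) = Θ(n^(log_6 20))

Master theorem: compare f(n) = n to n^(log_6 20) where log_6 20 ≈ 1.672. Since 1 < log_6 20, we have f(n) = O(n^(log_6 20 − ε)) for some ε > 0 — Case 1. Hence T(n) = Θ(n^(log_6 20)).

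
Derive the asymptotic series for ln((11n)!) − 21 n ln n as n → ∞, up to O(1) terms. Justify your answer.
ln((11n)!) − 21 n ln n = −10 n ln n + 11(ln 11 − 1) n + (1/2) ln(2π·11n) + O(1/n)

Stirling: ln((11n)!) = 11n ln(11n) − 11n + (1/2) ln(2π·11n) + O(1/n).
Expand 11n ln(11n) = 11n (ln n + ln 11) = 11n ln n + 11n ln 11.
Subtract 21n ln n: leading term is (11 − 21) n ln n = −10 n ln n. The next term is 11n ln 11 − 11n = 11(ln 11 − 1) n. Then the (1/2) ln(2π·11n) correction.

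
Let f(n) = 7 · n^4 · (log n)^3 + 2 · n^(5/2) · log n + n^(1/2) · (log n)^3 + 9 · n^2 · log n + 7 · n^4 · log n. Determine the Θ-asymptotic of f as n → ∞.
f(n) ∈ Θ(n^4 · (log n)^3)

Compare the terms by growth order. For large n, n^a · (log n)^b dominates n^a' · (log n)^b' iff a > a', or (a = a' and b > b'). Ranking the 5 terms shows the dominant one is 7 · n^4 · (log n)^3. Hence f(n) ∈ Θ(n^4 · (log n)^3).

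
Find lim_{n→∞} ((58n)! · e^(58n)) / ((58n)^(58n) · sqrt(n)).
lim = sqrt(2π·58)

Stirling: (58n)! ~ sqrt(2π·58n) · (58n/e)^(58n). Hence
  (58n)! · e^(58n) / (58n)^(58n) ~ sqrt(2π·58n).
Dividing by sqrt(n): sqrt(2π·58n) / sqrt(n) = sqrt(2π·58) · n^((1−1)/2), so the limit is sqrt(2π·58).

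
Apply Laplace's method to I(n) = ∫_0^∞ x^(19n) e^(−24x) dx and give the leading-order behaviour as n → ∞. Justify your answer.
I(n) ~ (sqrt(2π·19n) / 24) · (19n/(24e))^(19n)

Write the integrand as exp(19n ln x − 24x) and set f(x) = 19n ln x − 24x. Then f'(x) = 19n/x − 24 = 0 at x* = 19n/24, and f''(x*) = −19n/x*^2 = −24^2/(19n). Laplace's method (interior maximum) gives
  I(n) ~ e^(f(x*)) · sqrt(2π / |f''(x*)|)
        = exp(19n ln(19n/24) − 19n) · sqrt(2π · 19n / 24^2)
        = (19n/24)^(19n) e^(−19n) · sqrt(2π·19n) / 24
        = (sqrt(2π·19n) / 24) · (19n/(24e))^(19n).
This matches Γ(19n+1)/24^(19n+1) with Stirling applied to Γ.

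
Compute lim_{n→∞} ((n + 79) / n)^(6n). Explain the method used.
lim = e^474

Rewrite as (1 + 79/n)^(6n). By the standard limit (1 + x/n)^n → e^x, we have (1 + 79/n)^n → e^79, and raising to the 6th power gives e^474.
More precisely, ln[(1 + 79/n)^(6n)] = 6n · ln(1 + 79/n) = 6n · (79/n + O(1/n^2)) = 474 + O(1/n) → 474.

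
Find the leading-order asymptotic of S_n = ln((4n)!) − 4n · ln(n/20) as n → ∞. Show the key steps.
S_n ~ 4n · (ln 80 − 1) + O(ln n)

Stirling: ln((4n)!) = 4n ln(4n) − 4n + O(ln n).
  S_n = 4n ln(4n) − 4n − 4n ln(n/20) + O(ln n)
      = 4n ln(4n) − 4n ln n + 4n ln 20 − 4n + O(ln n)
      = 4n ln 4 + 4n ln 20 − 4n + O(ln n)
      = 4n (ln 80 − 1) + O(ln n).
Numerically ln(80) − 1 ≈ 3.3820.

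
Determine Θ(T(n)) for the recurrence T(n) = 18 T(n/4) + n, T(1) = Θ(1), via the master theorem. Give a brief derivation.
T(n) = Θ(n^(log_4 18))

Master theorem: compare f(n) = n to n^(log_4 18) where log_4 18 ≈ 2.085. Since 1 < log_4 18, we have f(n) = O(n^(log_4 18 − ε)) for some ε > 0 — Case 1. Hence T(n) = Θ(n^(log_4 18)).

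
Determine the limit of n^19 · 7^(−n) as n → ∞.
lim = 0

Exponentials with base > 1 dominate every fixed polynomial: for any fixed c, n^c / 7^n → 0 as n → ∞ (e.g. by the ratio test, or by writing 7^n = e^(n ln 7) and noting e^(n ln 7) / n^c → ∞). Hence n^19 · 7^(−n) = n^19 / 7^n → 0.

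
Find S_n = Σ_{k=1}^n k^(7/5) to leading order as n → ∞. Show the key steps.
S_n ~ (5/12) · n^(12/5)

Integral comparison: Σ_{k=1}^n k^(7/5) = ∫_0^n x^(7/5) dx + O(n^(7/5)). The integral is n^(1 + 7/5) / (1 + 7/5) = n^((7+5)/5) / ((7+5)/5) = (5/12) · n^(12/5).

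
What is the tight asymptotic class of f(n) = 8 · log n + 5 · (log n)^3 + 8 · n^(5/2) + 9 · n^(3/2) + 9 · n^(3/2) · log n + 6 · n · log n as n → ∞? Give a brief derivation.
f(n) ∈ Θ(n^(5/2))

Compare the terms by growth order. For large n, n^a · (log n)^b dominates n^a' · (log n)^b' iff a > a', or (a = a' and b > b'). Ranking the 6 terms shows the dominant one is 8 · n^(5/2). Hence f(n) ∈ Θ(n^(5/2)).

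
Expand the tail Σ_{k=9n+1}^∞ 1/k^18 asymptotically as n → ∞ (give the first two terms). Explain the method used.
Σ_{k>9n} 1/k^18 = 1/(17 · (9n)^17) − 1/(2 · (9n)^18) + O(1/(9n)^19)

Compare to the integral: ∫_{9n}^∞ x^(−18) dx = [−x^(−17)/17]_{9n}^∞ = 1/((18−1)·(9n)^17). The Euler-Maclaurin correction adds −f(9n)/2 = −1/(2·(9n)^18). Euler-Maclaurin then gives
  Σ_{k>9n} 1/k^18 = ∫_{9n}^∞ dx/x^18 − 1/(2·(9n)^18) + O(1/(9n)^19).
(Equivalently this is ζ(18) − Σ_{k≤9n} 1/k^18.)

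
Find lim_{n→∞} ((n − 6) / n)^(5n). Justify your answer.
lim = e^(−30)

Rewrite as (1 − 6/n)^(5n). By the standard limit (1 + x/n)^n → e^x, we have (1 − 6/n)^n → e^(−6), and raising to the 5th power gives e^(−30).
More precisely, ln[(1 − 6/n)^(5n)] = 5n · ln(1 − 6/n) = 5n · (-6/n + O(1/n^2)) = -30 + O(1/n) → -30.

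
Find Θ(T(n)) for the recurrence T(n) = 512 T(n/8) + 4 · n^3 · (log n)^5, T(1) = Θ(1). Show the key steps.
T(n) = Θ(n^3 · (log n)^6)

Here log_8 512 = 3 and f(n) = 4 · n^3 · (log n)^5 = Θ(n^(log_8 512) · (log n)^5). This is the extended Case 2 of the master theorem (f matches the critical exponent up to log factors), giving T(n) = Θ(n^(log_8 512) · (log n)^(5+1)) = Θ(n^3 · (log n)^6).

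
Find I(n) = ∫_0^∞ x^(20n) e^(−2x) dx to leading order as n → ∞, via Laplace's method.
I(n) ~ (sqrt(2π·20n) / 2) · (20n/(2e))^(20n)

Write the integrand as exp(20n ln x − 2x) and set f(x) = 20n ln x − 2x. Then f'(x) = 20n/x − 2 = 0 at x* = 20n/2, and f''(x*) = −20n/x*^2 = −2^2/(20n). Laplace's method (interior maximum) gives
  I(n) ~ e^(f(x*)) · sqrt(2π / |f''(x*)|)
        = exp(20n ln(20n/2) − 20n) · sqrt(2π · 20n / 2^2)
        = (20n/2)^(20n) e^(−20n) · sqrt(2π·20n) / 2
        = (sqrt(2π·20n) / 2) · (20n/(2e))^(20n).
This matches Γ(20n+1)/2^(20n+1) with Stirling applied to Γ.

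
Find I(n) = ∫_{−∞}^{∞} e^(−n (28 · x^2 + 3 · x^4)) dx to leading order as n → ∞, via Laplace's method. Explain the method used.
I(n) ~ sqrt(π/(28n))

φ(x) = 28 · x^2 + 3 · x^4 has its unique global minimum at x* = 0 (since φ'(x) = 56x + 12x^3 = 0 only at x = 0 for real x with both coefficients positive, and φ → ∞ as |x| → ∞). At x* = 0, φ(0) = 0 and φ''(0) = 56. Laplace's method then gives
  I(n) ~ sqrt(2π / (n · φ''(0))) · e^(−n φ(0)) = sqrt(2π / (56n)) = sqrt(π/(28n)).
The 3 · x^4 term contributes only at subleading order (an O(1/n) relative correction).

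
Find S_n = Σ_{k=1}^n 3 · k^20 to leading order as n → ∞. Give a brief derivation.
S_n ~ n^21 / 7

By integral comparison (Euler-Maclaurin), Σ_{k=1}^n 3 · k^20 = 3 · ∫_0^n x^20 dx + O(n^20) = 3 · n^21/21 = n^21 / 7 + O(n^20). (Equivalently, Faulhaber's formula gives the same leading term.)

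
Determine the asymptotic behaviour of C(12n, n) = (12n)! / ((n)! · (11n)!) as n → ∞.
C(12n, n) ~ (8916100448256/285311670611)^(n) · sqrt(6/(11π·n))

Write N = n. Apply Stirling to each factorial:
  (12N)! ~ sqrt(2π·12N) · (12N/e)^(12N),
  N! ~ sqrt(2π N) · (N/e)^N,
  (11N)! ~ sqrt(2π·11N) · (11N/e)^(11N).
The exponential factors combine to (12N)^(12N) / (N^N · (11N)^(11N)) = 12^(12N)/11^(11N) = (12^12/11^11)^N = (8916100448256/285311670611)^N.
The square-root prefactors combine to sqrt(2π·12N) / (sqrt(2π N)·sqrt(2π·11N)) = sqrt(12 / (2π·11·N)) = sqrt(6/(11π·n)).
Substituting N = n: C(12n, n) ~ (8916100448256/285311670611)^(n) · sqrt(6/(11π·n)).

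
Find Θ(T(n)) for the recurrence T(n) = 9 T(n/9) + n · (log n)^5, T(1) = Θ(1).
T(n) = Θ(n · (log n)^6)

Here log_9 9 = 1 and f(n) = n · (log n)^5 = Θ(n^(log_9 9) · (log n)^5). This is the extended Case 2 of the master theorem (f matches the critical exponent up to log factors), giving T(n) = Θ(n^(log_9 9) · (log n)^(5+1)) = Θ(n · (log n)^6).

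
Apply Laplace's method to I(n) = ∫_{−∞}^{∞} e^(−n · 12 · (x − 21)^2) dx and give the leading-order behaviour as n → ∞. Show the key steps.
I(n) = sqrt(π/(12n))

Here φ(x) = 12 · (x − 21)^2 has its unique minimum at x* = 21 with φ(x*) = 0 and φ''(x*) = 24. Laplace's method gives
  I(n) ~ e^(−n φ(x*)) · sqrt(2π / (n · φ''(x*))) = sqrt(2π / (24n)) = sqrt(π/(12n)).
This is exact: substituting u = (x − 21)·sqrt(12n) gives I(n) = (1/sqrt(12n)) ∫_{−∞}^{∞} e^(−u^2) du = sqrt(π/(12n)).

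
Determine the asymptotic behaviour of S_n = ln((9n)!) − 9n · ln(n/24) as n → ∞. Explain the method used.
S_n ~ 9n · (ln 216 − 1) + O(ln n)

Stirling: ln((9n)!) = 9n ln(9n) − 9n + O(ln n).
  S_n = 9n ln(9n) − 9n − 9n ln(n/24) + O(ln n)
      = 9n ln(9n) − 9n ln n + 9n ln 24 − 9n + O(ln n)
      = 9n ln 9 + 9n ln 24 − 9n + O(ln n)
      = 9n (ln 216 − 1) + O(ln n).
Numerically ln(216) − 1 ≈ 4.3753.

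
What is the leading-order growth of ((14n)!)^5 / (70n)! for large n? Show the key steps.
((14n)!)^5/(70n)! ~ ((2π·14n)^(4/2) / sqrt(5)) · 5^(−5·14n)  →  0

Write N = 14n. Stirling: N! ~ sqrt(2π N)(N/e)^N and (5N)! ~ sqrt(2π·5N)·(5N/e)^(5N).
  (N!)^5/(5N)! ~ (2π N)^(5/2) (N/e)^(5N) / [sqrt(2π·5N) (5N/e)^(5N)]
     = (2π N)^(5/2) / sqrt(2π·5N) · (N/(5N))^(5N)
     = (2π N)^((5−1)/2) / sqrt(5) · 5^(−5N).
Since 5^5 > 1, the factor 5^(−5N) decays exponentially, so the ratio → 0. Substituting N = 14n gives the stated form.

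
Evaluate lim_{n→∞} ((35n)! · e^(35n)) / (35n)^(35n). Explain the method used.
lim = ∞

Stirling: (35n)! ~ sqrt(2π·35n) · (35n/e)^(35n). Hence
  (35n)! · e^(35n) / (35n)^(35n) ~ sqrt(2π·35n) = sqrt(2π·35) · sqrt(n) → ∞.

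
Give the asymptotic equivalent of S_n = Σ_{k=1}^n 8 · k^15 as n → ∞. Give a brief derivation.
S_n ~ n^16 / 2

By integral comparison (Euler-Maclaurin), Σ_{k=1}^n 8 · k^15 = 8 · ∫_0^n x^15 dx + O(n^15) = 8 · n^16/16 = n^16 / 2 + O(n^15). (Equivalently, Faulhaber's formula gives the same leading term.)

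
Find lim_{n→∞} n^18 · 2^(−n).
lim = 0

Exponentials with base > 1 dominate every fixed polynomial: for any fixed c, n^c / 2^n → 0 as n → ∞ (e.g. by the ratio test, or by writing 2^n = e^(n ln 2) and noting e^(n ln 2) / n^c → ∞). Hence n^18 · 2^(−n) = n^18 / 2^n → 0.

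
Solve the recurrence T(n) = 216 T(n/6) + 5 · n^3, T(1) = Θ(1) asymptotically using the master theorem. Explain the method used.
T(n) = Θ(n^3 log n)

log_6 216 = 3, and f(n) = 5 · n^3 = Θ(n^(log_6 216)). This is Case 2 of the master theorem: T(n) = Θ(f(n) · log n) = Θ(n^3 log n).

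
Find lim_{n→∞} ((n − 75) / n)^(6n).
lim = e^(−450)

Rewrite as (1 − 75/n)^(6n). By the standard limit (1 + x/n)^n → e^x, we have (1 − 75/n)^n → e^(−75), and raising to the 6th power gives e^(−450).
More precisely, ln[(1 − 75/n)^(6n)] = 6n · ln(1 − 75/n) = 6n · (-75/n + O(1/n^2)) = -450 + O(1/n) → -450.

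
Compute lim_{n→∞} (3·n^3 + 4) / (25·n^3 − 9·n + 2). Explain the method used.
lim = 3/25

For large n the leading n^3 terms dominate both numerator and denominator. Dividing top and bottom by n^3, every other term tends to 0, leaving 3/25.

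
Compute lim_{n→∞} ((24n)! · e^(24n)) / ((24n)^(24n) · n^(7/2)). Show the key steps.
lim = 0

Stirling: (24n)! ~ sqrt(2π·24n) · (24n/e)^(24n). Hence
  (24n)! · e^(24n) / (24n)^(24n) ~ sqrt(2π·24n).
Dividing by n^(7/2): sqrt(2π·24n) / n^(7/2) = sqrt(2π·24) · n^((1−7)/2), so the expression behaves like sqrt(2π·24) · n^((1−7)/2) → 0.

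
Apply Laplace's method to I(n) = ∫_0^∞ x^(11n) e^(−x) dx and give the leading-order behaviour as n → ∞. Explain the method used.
I(n) ~ sqrt(2π·11n) · (11n/e)^(11n)

Write the integrand as exp(11n ln x − x) and set f(x) = 11n ln x − x. Then f'(x) = 11n/x − 1 = 0 at x* = 11n, and f''(x*) = −11n/x*^2 = −1/(11n). Laplace's method (interior maximum) gives
  I(n) ~ e^(f(x*)) · sqrt(2π / |f''(x*)|)
        = exp(11n ln(11n) − 11n) · sqrt(2π · 11n)
        = (11n)^(11n) e^(−11n) · sqrt(2π·11n)
        = sqrt(2π·11n) · (11n/e)^(11n).
This matches Γ(11n+1) with Stirling applied to Γ.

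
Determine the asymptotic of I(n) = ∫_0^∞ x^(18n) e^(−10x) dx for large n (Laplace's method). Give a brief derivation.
I(n) ~ (sqrt(2π·18n) / 10) · (18n/(10e))^(18n)

Write the integrand as exp(18n ln x − 10x) and set f(x) = 18n ln x − 10x. Then f'(x) = 18n/x − 10 = 0 at x* = 18n/10, and f''(x*) = −18n/x*^2 = −10^2/(18n). Laplace's method (interior maximum) gives
  I(n) ~ e^(f(x*)) · sqrt(2π / |f''(x*)|)
        = exp(18n ln(18n/10) − 18n) · sqrt(2π · 18n / 10^2)
        = (18n/10)^(18n) e^(−18n) · sqrt(2π·18n) / 10
        = (sqrt(2π·18n) / 10) · (18n/(10e))^(18n).
This matches Γ(18n+1)/10^(18n+1) with Stirling applied to Γ.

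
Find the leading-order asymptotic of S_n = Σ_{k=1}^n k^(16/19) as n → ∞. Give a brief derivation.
S_n ~ (19/35) · n^(35/19)

Integral comparison: Σ_{k=1}^n k^(16/19) = ∫_0^n x^(16/19) dx + O(n^(16/19)). The integral is n^(1 + 16/19) / (1 + 16/19) = n^((16+19)/19) / ((16+19)/19) = (19/35) · n^(35/19).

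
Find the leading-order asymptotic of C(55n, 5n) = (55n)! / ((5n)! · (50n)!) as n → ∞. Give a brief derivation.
C(55n, 5n) ~ (285311670611/10000000000)^(5n) · sqrt(11/(20π·5n))

Write N = 5n. Apply Stirling to each factorial:
  (11N)! ~ sqrt(2π·11N) · (11N/e)^(11N),
  N! ~ sqrt(2π N) · (N/e)^N,
  (10N)! ~ sqrt(2π·10N) · (10N/e)^(10N).
The exponential factors combine to (11N)^(11N) / (N^N · (10N)^(10N)) = 11^(11N)/10^(10N) = (11^11/10^10)^N = (285311670611/10000000000)^N.
The square-root prefactors combine to sqrt(2π·11N) / (sqrt(2π N)·sqrt(2π·10N)) = sqrt(11 / (2π·10·N)) = sqrt(11/(20π·5n)).
Substituting N = 5n: C(55n, 5n) ~ (285311670611/10000000000)^(5n) · sqrt(11/(20π·5n)).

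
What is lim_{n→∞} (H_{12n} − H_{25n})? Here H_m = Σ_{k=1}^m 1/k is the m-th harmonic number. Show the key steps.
lim = ln(12/25)

Euler-Maclaurin gives H_m = ln m + γ + 1/(2m) + O(1/m^2). The γ and O(1/m) terms cancel in the difference:
  H_{12n} − H_{25n} = ln(12n) − ln(25n) + O(1/n) = ln(12/25) + O(1/n).
Hence the limit is ln(12/25).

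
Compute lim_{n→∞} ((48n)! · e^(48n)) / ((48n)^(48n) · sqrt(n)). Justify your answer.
lim = sqrt(2π·48)

Stirling: (48n)! ~ sqrt(2π·48n) · (48n/e)^(48n). Hence
  (48n)! · e^(48n) / (48n)^(48n) ~ sqrt(2π·48n).
Dividing by sqrt(n): sqrt(2π·48n) / sqrt(n) = sqrt(2π·48) · n^((1−1)/2), so the limit is sqrt(2π·48).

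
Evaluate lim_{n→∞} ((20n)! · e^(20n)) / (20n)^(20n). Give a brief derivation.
lim = ∞

Stirling: (20n)! ~ sqrt(2π·20n) · (20n/e)^(20n). Hence
  (20n)! · e^(20n) / (20n)^(20n) ~ sqrt(2π·20n) = sqrt(2π·20) · sqrt(n) → ∞.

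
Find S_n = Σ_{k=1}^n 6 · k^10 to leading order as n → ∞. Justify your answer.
S_n ~ 6 · n^11 / 11

By integral comparison (Euler-Maclaurin), Σ_{k=1}^n 6 · k^10 = 6 · ∫_0^n x^10 dx + O(n^10) = 6 · n^11/11 + O(n^10). (Equivalently, Faulhaber's formula gives the same leading term.)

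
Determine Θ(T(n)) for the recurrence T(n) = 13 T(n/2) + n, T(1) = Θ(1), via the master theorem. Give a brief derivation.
T(n) = Θ(n^(log_2 13))

Master theorem: compare f(n) = n to n^(log_2 13) where log_2 13 ≈ 3.700. Since 1 < log_2 13, we have f(n) = O(n^(log_2 13 − ε)) for some ε > 0 — Case 1. Hence T(n) = Θ(n^(log_2 13)).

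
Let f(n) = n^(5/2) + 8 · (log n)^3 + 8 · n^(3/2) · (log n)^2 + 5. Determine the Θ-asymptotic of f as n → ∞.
f(n) ∈ Θ(n^(5/2))

Compare the terms by growth order. For large n, n^a · (log n)^b dominates n^a' · (log n)^b' iff a > a', or (a = a' and b > b'). Ranking the 4 terms shows the dominant one is n^(5/2). Hence f(n) ∈ Θ(n^(5/2)).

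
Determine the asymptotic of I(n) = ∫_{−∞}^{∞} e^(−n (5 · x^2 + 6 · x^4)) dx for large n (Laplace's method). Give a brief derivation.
I(n) ~ sqrt(π/(5n))

φ(x) = 5 · x^2 + 6 · x^4 has its unique global minimum at x* = 0 (since φ'(x) = 10x + 24x^3 = 0 only at x = 0 for real x with both coefficients positive, and φ → ∞ as |x| → ∞). At x* = 0, φ(0) = 0 and φ''(0) = 10. Laplace's method then gives
  I(n) ~ sqrt(2π / (n · φ''(0))) · e^(−n φ(0)) = sqrt(2π / (10n)) = sqrt(π/(5n)).
The 6 · x^4 term contributes only at subleading order (an O(1/n) relative correction).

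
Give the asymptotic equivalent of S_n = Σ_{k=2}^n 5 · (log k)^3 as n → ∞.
S_n ~ 5 · n · (log n)^3

By integral comparison, S_n = ∫_1^n 5 · (log x)^3 dx + O((log n)^3). For the integral, the leading term of ∫_1^n (log x)^3 dx is n · (log n)^3 (by repeated integration by parts; each step lowers the log-exponent and produces a relatively O(1/log n) correction). Hence S_n ~ 5 · n · (log n)^3.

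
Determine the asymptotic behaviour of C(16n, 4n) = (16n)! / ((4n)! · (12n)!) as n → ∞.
C(16n, 4n) ~ (256/27)^(4n) · sqrt(2/(3π·4n))

Write N = 4n. Apply Stirling to each factorial:
  (4N)! ~ sqrt(2π·4N) · (4N/e)^(4N),
  N! ~ sqrt(2π N) · (N/e)^N,
  (3N)! ~ sqrt(2π·3N) · (3N/e)^(3N).
The exponential factors combine to (4N)^(4N) / (N^N · (3N)^(3N)) = 4^(4N)/3^(3N) = (4^4/3^3)^N = (256/27)^N.
The square-root prefactors combine to sqrt(2π·4N) / (sqrt(2π N)·sqrt(2π·3N)) = sqrt(4 / (2π·3·N)) = sqrt(2/(3π·4n)).
Substituting N = 4n: C(16n, 4n) ~ (256/27)^(4n) · sqrt(2/(3π·4n)).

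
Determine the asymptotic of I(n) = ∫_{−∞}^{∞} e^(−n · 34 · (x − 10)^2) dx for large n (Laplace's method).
I(n) = sqrt(π/(34n))

Here φ(x) = 34 · (x − 10)^2 has its unique minimum at x* = 10 with φ(x*) = 0 and φ''(x*) = 68. Laplace's method gives
  I(n) ~ e^(−n φ(x*)) · sqrt(2π / (n · φ''(x*))) = sqrt(2π / (68n)) = sqrt(π/(34n)).
This is exact: substituting u = (x − 10)·sqrt(34n) gives I(n) = (1/sqrt(34n)) ∫_{−∞}^{∞} e^(−u^2) du = sqrt(π/(34n)).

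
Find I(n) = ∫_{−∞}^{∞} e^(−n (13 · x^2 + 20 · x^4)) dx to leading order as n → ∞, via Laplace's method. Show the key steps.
I(n) ~ sqrt(π/(13n))

φ(x) = 13 · x^2 + 20 · x^4 has its unique global minimum at x* = 0 (since φ'(x) = 26x + 80x^3 = 0 only at x = 0 for real x with both coefficients positive, and φ → ∞ as |x| → ∞). At x* = 0, φ(0) = 0 and φ''(0) = 26. Laplace's method then gives
  I(n) ~ sqrt(2π / (n · φ''(0))) · e^(−n φ(0)) = sqrt(2π / (26n)) = sqrt(π/(13n)).
The 20 · x^4 term contributes only at subleading order (an O(1/n) relative correction).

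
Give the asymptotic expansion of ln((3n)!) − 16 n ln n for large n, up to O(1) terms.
ln((3n)!) − 16 n ln n = −13 n ln n + 3(ln 3 − 1) n + (1/2) ln(2π·3n) + O(1/n)

Stirling: ln((3n)!) = 3n ln(3n) − 3n + (1/2) ln(2π·3n) + O(1/n).
Expand 3n ln(3n) = 3n (ln n + ln 3) = 3n ln n + 3n ln 3.
Subtract 16n ln n: leading term is (3 − 16) n ln n = −13 n ln n. The next term is 3n ln 3 − 3n = 3(ln 3 − 1) n. Then the (1/2) ln(2π·3n) correction.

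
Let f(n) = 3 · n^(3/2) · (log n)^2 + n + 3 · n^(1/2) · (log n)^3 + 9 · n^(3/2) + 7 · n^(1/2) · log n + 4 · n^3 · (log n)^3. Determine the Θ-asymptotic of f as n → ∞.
f(n) ∈ Θ(n^3 · (log n)^3)

Compare the terms by growth order. For large n, n^a · (log n)^b dominates n^a' · (log n)^b' iff a > a', or (a = a' and b > b'). Ranking the 6 terms shows the dominant one is 4 · n^3 · (log n)^3. Hence f(n) ∈ Θ(n^3 · (log n)^3).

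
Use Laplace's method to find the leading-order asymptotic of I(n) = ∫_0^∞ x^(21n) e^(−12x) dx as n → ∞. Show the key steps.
I(n) ~ (sqrt(2π·21n) / 12) · (21n/(12e))^(21n)

Write the integrand as exp(21n ln x − 12x) and set f(x) = 21n ln x − 12x. Then f'(x) = 21n/x − 12 = 0 at x* = 21n/12, and f''(x*) = −21n/x*^2 = −12^2/(21n). Laplace's method (interior maximum) gives
  I(n) ~ e^(f(x*)) · sqrt(2π / |f''(x*)|)
        = exp(21n ln(21n/12) − 21n) · sqrt(2π · 21n / 12^2)
        = (21n/12)^(21n) e^(−21n) · sqrt(2π·21n) / 12
        = (sqrt(2π·21n) / 12) · (21n/(12e))^(21n).
This matches Γ(21n+1)/12^(21n+1) with Stirling applied to Γ.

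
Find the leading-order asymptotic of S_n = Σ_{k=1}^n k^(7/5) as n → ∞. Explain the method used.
S_n ~ (5/12) · n^(12/5)

Integral comparison: Σ_{k=1}^n k^(7/5) = ∫_0^n x^(7/5) dx + O(n^(7/5)). The integral is n^(1 + 7/5) / (1 + 7/5) = n^((7+5)/5) / ((7+5)/5) = (5/12) · n^(12/5).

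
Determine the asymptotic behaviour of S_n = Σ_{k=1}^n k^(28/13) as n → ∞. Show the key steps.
S_n ~ (13/41) · n^(41/13)

Integral comparison: Σ_{k=1}^n k^(28/13) = ∫_0^n x^(28/13) dx + O(n^(28/13)). The integral is n^(1 + 28/13) / (1 + 28/13) = n^((28+13)/13) / ((28+13)/13) = (13/41) · n^(41/13).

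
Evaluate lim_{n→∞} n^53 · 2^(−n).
lim = 0

Exponentials with base > 1 dominate every fixed polynomial: for any fixed c, n^c / 2^n → 0 as n → ∞ (e.g. by the ratio test, or by writing 2^n = e^(n ln 2) and noting e^(n ln 2) / n^c → ∞). Hence n^53 · 2^(−n) = n^53 / 2^n → 0.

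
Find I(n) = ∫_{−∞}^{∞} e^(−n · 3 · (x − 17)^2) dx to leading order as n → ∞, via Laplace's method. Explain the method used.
I(n) = sqrt(π/(3n))

Here φ(x) = 3 · (x − 17)^2 has its unique minimum at x* = 17 with φ(x*) = 0 and φ''(x*) = 6. Laplace's method gives
  I(n) ~ e^(−n φ(x*)) · sqrt(2π / (n · φ''(x*))) = sqrt(2π / (6n)) = sqrt(π/(3n)).
This is exact: substituting u = (x − 17)·sqrt(3n) gives I(n) = (1/sqrt(3n)) ∫_{−∞}^{∞} e^(−u^2) du = sqrt(π/(3n)).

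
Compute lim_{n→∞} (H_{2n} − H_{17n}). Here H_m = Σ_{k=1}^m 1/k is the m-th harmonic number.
lim = ln(2/17)

Euler-Maclaurin gives H_m = ln m + γ + 1/(2m) + O(1/m^2). The γ and O(1/m) terms cancel in the difference:
  H_{2n} − H_{17n} = ln(2n) − ln(17n) + O(1/n) = ln(2/17) + O(1/n).
Hence the limit is ln(2/17).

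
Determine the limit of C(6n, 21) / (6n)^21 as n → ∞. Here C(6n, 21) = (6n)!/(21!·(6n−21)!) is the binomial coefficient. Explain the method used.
lim = 1/21! = 1/51090942171709440000

With N = 6n → ∞: C(N, 21) / N^21 = [N(N−1)…(N−20)] / (21! · N^21) = (1/21!) · 1 · (1 − 1/(6n)) · … · (1 − 20/(6n)). Each factor → 1 as N → ∞, so the limit is 1/21! = 1/51090942171709440000.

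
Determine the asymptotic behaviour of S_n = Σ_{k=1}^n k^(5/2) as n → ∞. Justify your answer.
S_n ~ (2/7) · n^(7/2)

Integral comparison: Σ_{k=1}^n k^(5/2) = ∫_0^n x^(5/2) dx + O(n^(5/2)). The integral is n^(1 + 5/2) / (1 + 5/2) = n^((5+2)/2) / ((5+2)/2) = (2/7) · n^(7/2).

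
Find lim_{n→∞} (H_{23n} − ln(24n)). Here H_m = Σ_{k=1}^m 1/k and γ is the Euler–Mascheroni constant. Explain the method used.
lim = ln(23/24) + γ

By Euler-Maclaurin, H_m = ln m + γ + O(1/m). So
  H_{23n} − ln(24n) = ln(23n) + γ − ln(24n) + O(1/n)
                       = ln(23/24) + γ + O(1/n).
Hence the limit is ln(23/24) + γ.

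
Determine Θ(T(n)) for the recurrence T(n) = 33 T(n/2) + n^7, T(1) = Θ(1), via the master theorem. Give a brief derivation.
T(n) = Θ(n^7)

log_2 33 ≈ 5.044. f(n) = n^7 dominates n^(log_2 33) since 7 > 5.044, and the regularity condition a·f(n/b) = 33·(n/2)^7 = (33/128)·n^7 ≤ c·f(n) holds with c = 33/128 ≈ 0.258 < 1. So this is Case 3: T(n) = Θ(f(n)) = Θ(n^7).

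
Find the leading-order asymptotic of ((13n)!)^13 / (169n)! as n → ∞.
((13n)!)^13/(169n)! ~ ((2π·13n)^(12/2) / sqrt(13)) · 13^(−13·13n)  →  0

Write N = 13n. Stirling: N! ~ sqrt(2π N)(N/e)^N and (13N)! ~ sqrt(2π·13N)·(13N/e)^(13N).
  (N!)^13/(13N)! ~ (2π N)^(13/2) (N/e)^(13N) / [sqrt(2π·13N) (13N/e)^(13N)]
     = (2π N)^(13/2) / sqrt(2π·13N) · (N/(13N))^(13N)
     = (2π N)^((13−1)/2) / sqrt(13) · 13^(−13N).
Since 13^13 > 1, the factor 13^(−13N) decays exponentially, so the ratio → 0. Substituting N = 13n gives the stated form.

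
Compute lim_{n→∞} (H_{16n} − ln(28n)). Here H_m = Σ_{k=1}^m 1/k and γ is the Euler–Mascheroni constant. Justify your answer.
lim = ln(4/7) + γ

By Euler-Maclaurin, H_m = ln m + γ + O(1/m). So
  H_{16n} − ln(28n) = ln(16n) + γ − ln(28n) + O(1/n)
                       = ln(16/28) + γ + O(1/n).
Hence the limit is ln(16/28) + γ (= ln(4/7)).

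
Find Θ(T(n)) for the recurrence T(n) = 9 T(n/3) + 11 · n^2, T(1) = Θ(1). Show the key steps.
T(n) = Θ(n^2 log n)

log_3 9 = 2, and f(n) = 11 · n^2 = Θ(n^(log_3 9)). This is Case 2 of the master theorem: T(n) = Θ(f(n) · log n) = Θ(n^2 log n).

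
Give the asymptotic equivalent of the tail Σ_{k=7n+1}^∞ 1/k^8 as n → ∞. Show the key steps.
Σ_{k>7n} 1/k^8 ~ 1/(7 · (7n)^7)

Compare to the integral: ∫_{7n}^∞ x^(−8) dx = [−x^(−7)/7]_{7n}^∞ = 1/((8−1)·(7n)^7). Euler-Maclaurin then gives
  Σ_{k>7n} 1/k^8 = ∫_{7n}^∞ dx/x^8 − 1/(2·(7n)^8) + O(1/(7n)^9).
(Equivalently this is ζ(8) − Σ_{k≤7n} 1/k^8.)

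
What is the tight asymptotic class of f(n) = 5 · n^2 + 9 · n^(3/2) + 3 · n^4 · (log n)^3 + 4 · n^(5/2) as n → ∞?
f(n) ∈ Θ(n^4 · (log n)^3)

Compare the terms by growth order. For large n, n^a · (log n)^b dominates n^a' · (log n)^b' iff a > a', or (a = a' and b > b'). Ranking the 4 terms shows the dominant one is 3 · n^4 · (log n)^3. Hence f(n) ∈ Θ(n^4 · (log n)^3).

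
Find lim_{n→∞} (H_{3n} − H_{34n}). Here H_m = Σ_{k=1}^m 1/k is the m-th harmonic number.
lim = ln(3/34)

Euler-Maclaurin gives H_m = ln m + γ + 1/(2m) + O(1/m^2). The γ and O(1/m) terms cancel in the difference:
  H_{3n} − H_{34n} = ln(3n) − ln(34n) + O(1/n) = ln(3/34) + O(1/n).
Hence the limit is ln(3/34).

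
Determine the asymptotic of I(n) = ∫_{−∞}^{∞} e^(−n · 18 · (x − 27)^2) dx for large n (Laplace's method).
I(n) = sqrt(π/(18n))

Here φ(x) = 18 · (x − 27)^2 has its unique minimum at x* = 27 with φ(x*) = 0 and φ''(x*) = 36. Laplace's method gives
  I(n) ~ e^(−n φ(x*)) · sqrt(2π / (n · φ''(x*))) = sqrt(2π / (36n)) = sqrt(π/(18n)).
This is exact: substituting u = (x − 27)·sqrt(18n) gives I(n) = (1/sqrt(18n)) ∫_{−∞}^{∞} e^(−u^2) du = sqrt(π/(18n)).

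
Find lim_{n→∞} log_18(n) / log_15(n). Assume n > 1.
lim = ln(15) / ln(18) = log_18(15)

Change of base: log_18(n) = ln n / ln 18 and log_15(n) = ln n / ln 15. The ratio is (ln n / ln 18) · (ln 15 / ln n) = ln 15 / ln 18, a constant independent of n. So the limit is ln 15 / ln 18 = log_18(15).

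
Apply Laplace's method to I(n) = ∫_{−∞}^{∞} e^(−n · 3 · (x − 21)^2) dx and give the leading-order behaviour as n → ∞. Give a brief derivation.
I(n) = sqrt(π/(3n))

Here φ(x) = 3 · (x − 21)^2 has its unique minimum at x* = 21 with φ(x*) = 0 and φ''(x*) = 6. Laplace's method gives
  I(n) ~ e^(−n φ(x*)) · sqrt(2π / (n · φ''(x*))) = sqrt(2π / (6n)) = sqrt(π/(3n)).
This is exact: substituting u = (x − 21)·sqrt(3n) gives I(n) = (1/sqrt(3n)) ∫_{−∞}^{∞} e^(−u^2) du = sqrt(π/(3n)).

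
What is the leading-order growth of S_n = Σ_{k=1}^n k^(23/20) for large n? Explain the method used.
S_n ~ (20/43) · n^(43/20)

Integral comparison: Σ_{k=1}^n k^(23/20) = ∫_0^n x^(23/20) dx + O(n^(23/20)). The integral is n^(1 + 23/20) / (1 + 23/20) = n^((23+20)/20) / ((23+20)/20) = (20/43) · n^(43/20).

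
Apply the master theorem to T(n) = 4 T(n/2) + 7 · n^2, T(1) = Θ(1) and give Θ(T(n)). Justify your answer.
T(n) = Θ(n^2 log n)

log_2 4 = 2, and f(n) = 7 · n^2 = Θ(n^(log_2 4)). This is Case 2 of the master theorem: T(n) = Θ(f(n) · log n) = Θ(n^2 log n).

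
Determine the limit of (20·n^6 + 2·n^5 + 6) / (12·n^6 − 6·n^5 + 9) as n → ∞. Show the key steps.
lim = 20/12 = 5/3

For large n the leading n^6 terms dominate both numerator and denominator. Dividing top and bottom by n^6, every other term tends to 0, leaving 20/12 = 5/3.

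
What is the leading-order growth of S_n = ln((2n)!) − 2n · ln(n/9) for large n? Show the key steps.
S_n ~ 2n · (ln 18 − 1) + O(ln n)

Stirling: ln((2n)!) = 2n ln(2n) − 2n + O(ln n).
  S_n = 2n ln(2n) − 2n − 2n ln(n/9) + O(ln n)
      = 2n ln(2n) − 2n ln n + 2n ln 9 − 2n + O(ln n)
      = 2n ln 2 + 2n ln 9 − 2n + O(ln n)
      = 2n (ln 18 − 1) + O(ln n).
Numerically ln(18) − 1 ≈ 1.8904.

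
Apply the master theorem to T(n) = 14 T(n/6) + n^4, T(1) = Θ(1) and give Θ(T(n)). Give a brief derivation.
T(n) = Θ(n^4)

log_6 14 ≈ 1.473. f(n) = n^4 dominates n^(log_6 14) since 4 > 1.473, and the regularity condition a·f(n/b) = 14·(n/6)^4 = (14/1296)·n^4 ≤ c·f(n) holds with c = 14/1296 ≈ 0.0108 < 1. So this is Case 3: T(n) = Θ(f(n)) = Θ(n^4).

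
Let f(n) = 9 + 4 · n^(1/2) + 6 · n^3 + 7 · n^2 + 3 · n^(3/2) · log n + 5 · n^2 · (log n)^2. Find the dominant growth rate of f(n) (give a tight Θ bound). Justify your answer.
f(n) ∈ Θ(n^3)

Compare the terms by growth order. For large n, n^a · (log n)^b dominates n^a' · (log n)^b' iff a > a', or (a = a' and b > b'). Ranking the 6 terms shows the dominant one is 6 · n^3. Hence f(n) ∈ Θ(n^3).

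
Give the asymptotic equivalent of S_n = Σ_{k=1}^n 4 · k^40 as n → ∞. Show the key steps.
S_n ~ 4 · n^41 / 41

By integral comparison (Euler-Maclaurin), Σ_{k=1}^n 4 · k^40 = 4 · ∫_0^n x^40 dx + O(n^40) = 4 · n^41/41 + O(n^40). (Equivalently, Faulhaber's formula gives the same leading term.)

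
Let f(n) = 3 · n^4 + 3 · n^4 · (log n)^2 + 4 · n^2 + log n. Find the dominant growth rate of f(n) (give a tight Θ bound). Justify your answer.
f(n) ∈ Θ(n^4 · (log n)^2)

Compare the terms by growth order. For large n, n^a · (log n)^b dominates n^a' · (log n)^b' iff a > a', or (a = a' and b > b'). Ranking the 4 terms shows the dominant one is 3 · n^4 · (log n)^2. Hence f(n) ∈ Θ(n^4 · (log n)^2).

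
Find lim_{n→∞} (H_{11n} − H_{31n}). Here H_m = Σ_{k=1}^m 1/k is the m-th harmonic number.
lim = ln(11/31)

Euler-Maclaurin gives H_m = ln m + γ + 1/(2m) + O(1/m^2). The γ and O(1/m) terms cancel in the difference:
  H_{11n} − H_{31n} = ln(11n) − ln(31n) + O(1/n) = ln(11/31) + O(1/n).
Hence the limit is ln(11/31).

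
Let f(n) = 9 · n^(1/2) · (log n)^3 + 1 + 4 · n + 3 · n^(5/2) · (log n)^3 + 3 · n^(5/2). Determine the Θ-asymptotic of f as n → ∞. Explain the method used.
f(n) ∈ Θ(n^(5/2) · (log n)^3)

Compare the terms by growth order. For large n, n^a · (log n)^b dominates n^a' · (log n)^b' iff a > a', or (a = a' and b > b'). Ranking the 5 terms shows the dominant one is 3 · n^(5/2) · (log n)^3. Hence f(n) ∈ Θ(n^(5/2) · (log n)^3).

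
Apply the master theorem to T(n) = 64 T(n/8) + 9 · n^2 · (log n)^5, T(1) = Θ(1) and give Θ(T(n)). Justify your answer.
T(n) = Θ(n^2 · (log n)^6)

Here log_8 64 = 2 and f(n) = 9 · n^2 · (log n)^5 = Θ(n^(log_8 64) · (log n)^5). This is the extended Case 2 of the master theorem (f matches the critical exponent up to log factors), giving T(n) = Θ(n^(log_8 64) · (log n)^(5+1)) = Θ(n^2 · (log n)^6).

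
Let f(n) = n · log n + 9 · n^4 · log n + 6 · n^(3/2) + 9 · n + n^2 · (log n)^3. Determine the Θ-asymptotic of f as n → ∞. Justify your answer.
f(n) ∈ Θ(n^4 · log n)

Compare the terms by growth order. For large n, n^a · (log n)^b dominates n^a' · (log n)^b' iff a > a', or (a = a' and b > b'). Ranking the 5 terms shows the dominant one is 9 · n^4 · log n. Hence f(n) ∈ Θ(n^4 · log n).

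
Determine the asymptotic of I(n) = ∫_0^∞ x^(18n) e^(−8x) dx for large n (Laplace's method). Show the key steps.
I(n) ~ (sqrt(2π·18n) / 8) · (18n/(8e))^(18n)

Write the integrand as exp(18n ln x − 8x) and set f(x) = 18n ln x − 8x. Then f'(x) = 18n/x − 8 = 0 at x* = 18n/8, and f''(x*) = −18n/x*^2 = −8^2/(18n). Laplace's method (interior maximum) gives
  I(n) ~ e^(f(x*)) · sqrt(2π / |f''(x*)|)
        = exp(18n ln(18n/8) − 18n) · sqrt(2π · 18n / 8^2)
        = (18n/8)^(18n) e^(−18n) · sqrt(2π·18n) / 8
        = (sqrt(2π·18n) / 8) · (18n/(8e))^(18n).
This matches Γ(18n+1)/8^(18n+1) with Stirling applied to Γ.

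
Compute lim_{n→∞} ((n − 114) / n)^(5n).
lim = e^(−570)

Rewrite as (1 − 114/n)^(5n). By the standard limit (1 + x/n)^n → e^x, we have (1 − 114/n)^n → e^(−114), and raising to the 5th power gives e^(−570).
More precisely, ln[(1 − 114/n)^(5n)] = 5n · ln(1 − 114/n) = 5n · (-114/n + O(1/n^2)) = -570 + O(1/n) → -570.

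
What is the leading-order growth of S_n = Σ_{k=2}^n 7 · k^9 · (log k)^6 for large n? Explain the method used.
S_n ~ 7 · n^10 · (log n)^6 / 10

By integral comparison, S_n = ∫_1^n 7 · x^9 · (log x)^6 dx + O(n^9 · (log n)^6). For the integral, the leading term of ∫_1^n x^9 (log x)^6 dx is n^10/10 · (log n)^6 (by repeated integration by parts; each step lowers the log-exponent and produces a relatively O(1/log n) correction). Hence S_n ~ 7 · n^10 · (log n)^6 / 10.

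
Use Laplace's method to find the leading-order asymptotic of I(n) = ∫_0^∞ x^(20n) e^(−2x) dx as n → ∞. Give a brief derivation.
I(n) ~ (sqrt(2π·20n) / 2) · (20n/(2e))^(20n)

Write the integrand as exp(20n ln x − 2x) and set f(x) = 20n ln x − 2x. Then f'(x) = 20n/x − 2 = 0 at x* = 20n/2, and f''(x*) = −20n/x*^2 = −2^2/(20n). Laplace's method (interior maximum) gives
  I(n) ~ e^(f(x*)) · sqrt(2π / |f''(x*)|)
        = exp(20n ln(20n/2) − 20n) · sqrt(2π · 20n / 2^2)
        = (20n/2)^(20n) e^(−20n) · sqrt(2π·20n) / 2
        = (sqrt(2π·20n) / 2) · (20n/(2e))^(20n).
This matches Γ(20n+1)/2^(20n+1) with Stirling applied to Γ.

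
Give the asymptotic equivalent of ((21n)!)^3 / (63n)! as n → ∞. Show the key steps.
((21n)!)^3/(63n)! ~ ((2π·21n)^(2/2) / sqrt(3)) · 3^(−3·21n)  →  0

Write N = 21n. Stirling: N! ~ sqrt(2π N)(N/e)^N and (3N)! ~ sqrt(2π·3N)·(3N/e)^(3N).
  (N!)^3/(3N)! ~ (2π N)^(3/2) (N/e)^(3N) / [sqrt(2π·3N) (3N/e)^(3N)]
     = (2π N)^(3/2) / sqrt(2π·3N) · (N/(3N))^(3N)
     = (2π N)^((3−1)/2) / sqrt(3) · 3^(−3N).
Since 3^3 > 1, the factor 3^(−3N) decays exponentially, so the ratio → 0. Substituting N = 21n gives the stated form.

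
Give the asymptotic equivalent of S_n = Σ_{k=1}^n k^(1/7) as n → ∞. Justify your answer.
S_n ~ (7/8) · n^(8/7)

Integral comparison: Σ_{k=1}^n k^(1/7) = ∫_0^n x^(1/7) dx + O(n^(1/7)). The integral is n^(1 + 1/7) / (1 + 1/7) = n^((1+7)/7) / ((1+7)/7) = (7/8) · n^(8/7).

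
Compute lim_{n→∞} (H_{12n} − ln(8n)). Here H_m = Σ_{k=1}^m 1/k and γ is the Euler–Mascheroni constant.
lim = ln(3/2) + γ

By Euler-Maclaurin, H_m = ln m + γ + O(1/m). So
  H_{12n} − ln(8n) = ln(12n) + γ − ln(8n) + O(1/n)
                       = ln(12/8) + γ + O(1/n).
Hence the limit is ln(12/8) + γ (= ln(3/2)).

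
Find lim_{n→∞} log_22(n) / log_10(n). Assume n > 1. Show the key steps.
lim = ln(10) / ln(22) = log_22(10)

Change of base: log_22(n) = ln n / ln 22 and log_10(n) = ln n / ln 10. The ratio is (ln n / ln 22) · (ln 10 / ln n) = ln 10 / ln 22, a constant independent of n. So the limit is ln 10 / ln 22 = log_22(10).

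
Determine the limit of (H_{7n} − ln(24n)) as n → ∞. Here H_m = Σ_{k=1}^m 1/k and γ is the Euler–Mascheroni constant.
lim = ln(7/24) + γ

By Euler-Maclaurin, H_m = ln m + γ + O(1/m). So
  H_{7n} − ln(24n) = ln(7n) + γ − ln(24n) + O(1/n)
                       = ln(7/24) + γ + O(1/n).
Hence the limit is ln(7/24) + γ.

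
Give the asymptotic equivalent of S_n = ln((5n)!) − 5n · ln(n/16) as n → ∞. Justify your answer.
S_n ~ 5n · (ln 80 − 1) + O(ln n)

Stirling: ln((5n)!) = 5n ln(5n) − 5n + O(ln n).
  S_n = 5n ln(5n) − 5n − 5n ln(n/16) + O(ln n)
      = 5n ln(5n) − 5n ln n + 5n ln 16 − 5n + O(ln n)
      = 5n ln 5 + 5n ln 16 − 5n + O(ln n)
      = 5n (ln 80 − 1) + O(ln n).
Numerically ln(80) − 1 ≈ 3.3820.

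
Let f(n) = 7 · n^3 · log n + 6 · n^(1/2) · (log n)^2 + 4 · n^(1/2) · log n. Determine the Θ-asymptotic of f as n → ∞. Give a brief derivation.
f(n) ∈ Θ(n^3 · log n)

Compare the terms by growth order. For large n, n^a · (log n)^b dominates n^a' · (log n)^b' iff a > a', or (a = a' and b > b'). Ranking the 3 terms shows the dominant one is 7 · n^3 · log n. Hence f(n) ∈ Θ(n^3 · log n).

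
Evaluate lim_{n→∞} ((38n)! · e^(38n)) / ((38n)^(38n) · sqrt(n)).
lim = sqrt(2π·38)

Stirling: (38n)! ~ sqrt(2π·38n) · (38n/e)^(38n). Hence
  (38n)! · e^(38n) / (38n)^(38n) ~ sqrt(2π·38n).
Dividing by sqrt(n): sqrt(2π·38n) / sqrt(n) = sqrt(2π·38) · n^((1−1)/2), so the limit is sqrt(2π·38).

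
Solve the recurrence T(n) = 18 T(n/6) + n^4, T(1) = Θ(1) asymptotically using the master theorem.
T(n) = Θ(n^4)

log_6 18 ≈ 1.613. f(n) = n^4 dominates n^(log_6 18) since 4 > 1.613, and the regularity condition a·f(n/b) = 18·(n/6)^4 = (18/1296)·n^4 ≤ c·f(n) holds with c = 18/1296 ≈ 0.0139 < 1. So this is Case 3: T(n) = Θ(f(n)) = Θ(n^4).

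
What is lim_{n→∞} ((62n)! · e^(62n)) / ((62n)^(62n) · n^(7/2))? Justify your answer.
lim = 0

Stirling: (62n)! ~ sqrt(2π·62n) · (62n/e)^(62n). Hence
  (62n)! · e^(62n) / (62n)^(62n) ~ sqrt(2π·62n).
Dividing by n^(7/2): sqrt(2π·62n) / n^(7/2) = sqrt(2π·62) · n^((1−7)/2), so the expression behaves like sqrt(2π·62) · n^((1−7)/2) → 0.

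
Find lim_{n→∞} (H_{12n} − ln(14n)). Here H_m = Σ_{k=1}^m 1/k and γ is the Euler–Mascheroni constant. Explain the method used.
lim = ln(6/7) + γ

By Euler-Maclaurin, H_m = ln m + γ + O(1/m). So
  H_{12n} − ln(14n) = ln(12n) + γ − ln(14n) + O(1/n)
                       = ln(12/14) + γ + O(1/n).
Hence the limit is ln(12/14) + γ (= ln(6/7)).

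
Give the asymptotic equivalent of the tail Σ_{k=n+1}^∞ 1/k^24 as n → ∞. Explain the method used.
Σ_{k>n} 1/k^24 ~ 1/(23 · n^23)

Compare to the integral: ∫_{n}^∞ x^(−24) dx = [−x^(−23)/23]_{n}^∞ = 1/((24−1)·n^23). Euler-Maclaurin then gives
  Σ_{k>n} 1/k^24 = ∫_{n}^∞ dx/x^24 − 1/(2·n^24) + O(1/n^25).
(Equivalently this is ζ(24) − Σ_{k≤n} 1/k^24.)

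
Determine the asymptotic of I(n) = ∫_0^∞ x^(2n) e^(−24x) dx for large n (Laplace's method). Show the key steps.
I(n) ~ (sqrt(2π·2n) / 24) · (2n/(24e))^(2n)

Write the integrand as exp(2n ln x − 24x) and set f(x) = 2n ln x − 24x. Then f'(x) = 2n/x − 24 = 0 at x* = 2n/24, and f''(x*) = −2n/x*^2 = −24^2/(2n). Laplace's method (interior maximum) gives
  I(n) ~ e^(f(x*)) · sqrt(2π / |f''(x*)|)
        = exp(2n ln(2n/24) − 2n) · sqrt(2π · 2n / 24^2)
        = (2n/24)^(2n) e^(−2n) · sqrt(2π·2n) / 24
        = (sqrt(2π·2n) / 24) · (2n/(24e))^(2n).
This matches Γ(2n+1)/24^(2n+1) with Stirling applied to Γ.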